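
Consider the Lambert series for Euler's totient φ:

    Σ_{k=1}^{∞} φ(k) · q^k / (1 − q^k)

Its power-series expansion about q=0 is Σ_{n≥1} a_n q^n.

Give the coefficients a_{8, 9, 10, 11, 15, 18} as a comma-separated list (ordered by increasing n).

n=8: 8·1 4·2 2·4 1·8  φ→[4+2+1+1]=8
d|9:{1,3,9}  Σφ=1+2+6=9
d|10:{1,2,5,10}  Σφ=1+1+4+4=10
q^11  k|11↦φ(k): 1:1 11:10  a_11=11
[q^15] φ(1)=1,φ(3)=2,φ(5)=4,φ(15)=8 ⇒ 15
n=18: 1·18 2·9 3·6 6·3 9·2 18·1  φ→[1+1+2+2+6+6]=18

8, 9, 10, 11, 15, 18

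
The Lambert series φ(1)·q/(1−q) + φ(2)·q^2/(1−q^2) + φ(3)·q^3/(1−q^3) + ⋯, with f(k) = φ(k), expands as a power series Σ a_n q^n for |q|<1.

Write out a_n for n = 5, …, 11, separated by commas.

[q^5] φ(5)=4,φ(1)=1 ⇒ 5
q^6  k|6↦φ(k): 1:1 2:1 3:2 6:2  a_6=6
q^7  k|7↦φ(k): 1:1 7:6  a_7=7
[q^8] φ(8)=4,φ(4)=2,φ(2)=1,φ(1)=1 ⇒ 8
q^9  k|9↦φ(k): 9:6 3:2 1:1  a_9=9
d|10:{1,2,5,10}  Σφ=1+1+4+4=10
[q^11] φ(1)=1,φ(11)=10 ⇒ 11

5, 6, 7, 8, 9, 10, 11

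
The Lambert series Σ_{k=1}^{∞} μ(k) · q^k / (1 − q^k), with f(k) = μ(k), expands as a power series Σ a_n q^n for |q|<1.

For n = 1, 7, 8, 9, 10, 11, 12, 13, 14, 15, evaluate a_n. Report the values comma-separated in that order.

1, 0, 0, 0, 0, 0, 0, 0, 0, 0

q^1  k|1↦μ(k): 1:1  a_1=1
[q^7] μ(7)=-1,μ(1)=1 ⇒ 0
q^8  k|8↦μ(k): 8:0 4:0 2:-1 1:1  a_8=0
[q^9] μ(1)=1,μ(3)=-1,μ(9)=0 ⇒ 0
d|10:{10,5,2,1}  Σμ=1+(-1)+(-1)+1=0
[q^11] μ(1)=1,μ(11)=-1 ⇒ 0
q^12  k|12↦μ(k): 1:1 2:-1 3:-1 4:0 6:1 12:0  a_12=0
[q^13] μ(13)=-1,μ(1)=1 ⇒ 0
n=14: 14·1 7·2 2·7 1·14  μ→[1+(-1)+(-1)+1]=0
q^15  k|15↦μ(k): 15:1 5:-1 3:-1 1:1  a_15=0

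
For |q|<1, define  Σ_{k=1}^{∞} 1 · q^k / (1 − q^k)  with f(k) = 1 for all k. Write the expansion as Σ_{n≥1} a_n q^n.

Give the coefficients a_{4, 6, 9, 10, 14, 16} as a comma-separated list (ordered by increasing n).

d|4:{4,2,1}  Σf=1+1+1=3
n=6: 6·1 3·2 2·3 1·6  f→[1+1+1+1]=4
d|9:{9,3,1}  Σf=1+1+1=3
n=10: 1·10 2·5 5·2 10·1  f→[1+1+1+1]=4
[q^14] f(14)=1,f(7)=1,f(2)=1,f(1)=1 ⇒ 4
d|16:{1,2,4,8,16}  Σf=1+1+1+1+1=5

3, 4, 3, 4, 4, 5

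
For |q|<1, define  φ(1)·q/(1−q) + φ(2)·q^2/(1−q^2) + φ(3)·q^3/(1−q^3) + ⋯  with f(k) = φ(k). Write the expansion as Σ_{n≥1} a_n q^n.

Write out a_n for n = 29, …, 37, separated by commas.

d|29:{1,29}  Σφ=1+28=29
d|30:{30,15,10,6,5,3,2,1}  Σφ=8+8+4+2+4+2+1+1=30
n=31: 1·31 31·1  φ→[1+30]=31
q^32  k|32↦φ(k): 1:1 2:1 4:2 8:4 16:8 32:16  a_32=32
[q^33] φ(1)=1,φ(3)=2,φ(11)=10,φ(33)=20 ⇒ 33
[q^34] φ(34)=16,φ(17)=16,φ(2)=1,φ(1)=1 ⇒ 34
n=35: 1·35 5·7 7·5 35·1  φ→[1+4+6+24]=35
q^36  k|36↦φ(k): 1:1 2:1 3:2 4:2 6:2 9:6 12:4 18:6 36:12  a_36=36
[q^37] φ(1)=1,φ(37)=36 ⇒ 37

29, 30, 31, 32, 33, 34, 35, 36, 37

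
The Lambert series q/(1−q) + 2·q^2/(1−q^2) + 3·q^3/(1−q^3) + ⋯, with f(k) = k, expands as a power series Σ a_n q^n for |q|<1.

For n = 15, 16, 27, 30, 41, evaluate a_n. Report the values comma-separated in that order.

24, 31, 40, 72, 42

q^15  k|15↦f(k): 15:15 5:5 3:3 1:1  a_15=24
n=16: 1·16 2·8 4·4 8·2 16·1  f→[1+2+4+8+16]=31
d|27:{27,9,3,1}  Σf=27+9+3+1=40
n=30: 30·1 15·2 10·3 6·5 5·6 3·10 2·15 1·30  f→[30+15+10+6+5+3+2+1]=72
d|41:{41,1}  Σf=41+1=42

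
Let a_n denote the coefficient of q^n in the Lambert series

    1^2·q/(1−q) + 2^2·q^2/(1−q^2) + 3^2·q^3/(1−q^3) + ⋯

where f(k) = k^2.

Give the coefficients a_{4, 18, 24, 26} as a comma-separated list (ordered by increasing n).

[q^4] f(4)=16,f(2)=4,f(1)=1 ⇒ 21
[q^18] f(18)=324,f(9)=81,f(6)=36,f(3)=9,f(2)=4,f(1)=1 ⇒ 455
[q^24] f(1)=1,f(2)=4,f(3)=9,f(4)=16,f(6)=36,f(8)=64,f(12)=144,f(24)=576 ⇒ 850
n=26: 1·26 2·13 13·2 26·1  f→[1+4+169+676]=850

21, 455, 850, 850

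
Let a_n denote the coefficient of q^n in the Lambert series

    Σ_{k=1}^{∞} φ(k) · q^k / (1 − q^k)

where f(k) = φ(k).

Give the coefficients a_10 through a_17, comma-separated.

n=10: 10·1 5·2 2·5 1·10  φ→[4+4+1+1]=10
n=11: 1·11 11·1  φ→[1+10]=11
q^12  k|12↦φ(k): 12:4 6:2 4:2 3:2 2:1 1:1  a_12=12
q^13  k|13↦φ(k): 1:1 13:12  a_13=13
[q^14] φ(1)=1,φ(2)=1,φ(7)=6,φ(14)=6 ⇒ 14
[q^15] φ(1)=1,φ(3)=2,φ(5)=4,φ(15)=8 ⇒ 15
d|16:{1,2,4,8,16}  Σφ=1+1+2+4+8=16
n=17: 1·17 17·1  φ→[1+16]=17

10, 11, 12, 13, 14, 15, 16, 17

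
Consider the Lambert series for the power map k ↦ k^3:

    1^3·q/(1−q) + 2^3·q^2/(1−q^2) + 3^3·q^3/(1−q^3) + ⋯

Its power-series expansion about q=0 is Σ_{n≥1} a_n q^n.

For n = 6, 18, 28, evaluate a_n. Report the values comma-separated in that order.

n=6: 6·1 3·2 2·3 1·6  f→[216+27+8+1]=252
[q^18] f(1)=1,f(2)=8,f(3)=27,f(6)=216,f(9)=729,f(18)=5832 ⇒ 6813
d|28:{28,14,7,4,2,1}  Σf=21952+2744+343+64+8+1=25112

252, 6813, 25112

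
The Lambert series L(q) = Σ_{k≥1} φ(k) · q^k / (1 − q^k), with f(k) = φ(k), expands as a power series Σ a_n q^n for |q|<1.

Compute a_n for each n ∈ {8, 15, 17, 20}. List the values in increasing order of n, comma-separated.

q^8  k|8↦φ(k): 1:1 2:1 4:2 8:4  a_8=8
d|15:{15,5,3,1}  Σφ=8+4+2+1=15
[q^17] φ(17)=16,φ(1)=1 ⇒ 17
q^20  k|20↦φ(k): 1:1 2:1 4:2 5:4 10:4 20:8  a_20=20

8, 15, 17, 20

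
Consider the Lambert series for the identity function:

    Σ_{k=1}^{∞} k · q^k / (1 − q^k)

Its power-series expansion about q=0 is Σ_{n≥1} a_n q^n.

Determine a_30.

d|30:{1,2,3,5,6,10,15,30}  Σf=1+2+3+5+6+10+15+30=72

a_30 = 72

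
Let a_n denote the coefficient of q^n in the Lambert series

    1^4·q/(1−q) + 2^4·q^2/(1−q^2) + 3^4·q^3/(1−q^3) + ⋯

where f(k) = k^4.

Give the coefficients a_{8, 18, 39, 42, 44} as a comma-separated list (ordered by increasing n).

4369, 112931, 2342084, 3348388, 3997266

n=8: 1·8 2·4 4·2 8·1  f→[1+16+256+4096]=4369
d|18:{1,2,3,6,9,18}  Σf=1+16+81+1296+6561+104976=112931
q^39  k|39↦f(k): 1:1 3:81 13:28561 39:2313441  a_39=2342084
[q^42] f(42)=3111696,f(21)=194481,f(14)=38416,f(7)=2401,f(6)=1296,f(3)=81,f(2)=16,f(1)=1 ⇒ 3348388
q^44  k|44↦f(k): 44:3748096 22:234256 11:14641 4:256 2:16 1:1  a_44=3997266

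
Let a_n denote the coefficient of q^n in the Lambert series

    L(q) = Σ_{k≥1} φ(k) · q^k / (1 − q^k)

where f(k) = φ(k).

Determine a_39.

n=39: 39·1 13·3 3·13 1·39  φ→[24+12+2+1]=39

a_39 = 39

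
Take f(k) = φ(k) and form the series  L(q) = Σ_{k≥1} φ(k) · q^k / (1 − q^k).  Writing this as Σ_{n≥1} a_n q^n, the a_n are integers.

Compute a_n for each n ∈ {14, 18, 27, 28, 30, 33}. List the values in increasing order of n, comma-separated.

q^14  k|14↦φ(k): 14:6 7:6 2:1 1:1  a_14=14
n=18: 18·1 9·2 6·3 3·6 2·9 1·18  φ→[6+6+2+2+1+1]=18
d|27:{1,3,9,27}  Σφ=1+2+6+18=27
q^28  k|28↦φ(k): 1:1 2:1 4:2 7:6 14:6 28:12  a_28=28
[q^30] φ(1)=1,φ(2)=1,φ(3)=2,φ(5)=4,φ(6)=2,φ(10)=4,φ(15)=8,φ(30)=8 ⇒ 30
n=33: 33·1 11·3 3·11 1·33  φ→[20+10+2+1]=33

14, 18, 27, 28, 30, 33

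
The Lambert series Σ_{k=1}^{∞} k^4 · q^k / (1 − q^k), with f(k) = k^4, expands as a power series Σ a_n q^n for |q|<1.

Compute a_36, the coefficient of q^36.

a_36 = 1813539

n=36: 1·36 2·18 3·12 4·9 6·6 9·4 12·3 18·2 36·1  f→[1+16+81+256+1296+6561+20736+104976+1679616]=1813539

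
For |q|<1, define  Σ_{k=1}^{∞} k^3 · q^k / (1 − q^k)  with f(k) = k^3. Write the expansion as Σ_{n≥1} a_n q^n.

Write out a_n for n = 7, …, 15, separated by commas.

344, 585, 757, 1134, 1332, 2044, 2198, 3096, 3528

[q^7] f(7)=343,f(1)=1 ⇒ 344
d|8:{8,4,2,1}  Σf=512+64+8+1=585
q^9  k|9↦f(k): 1:1 3:27 9:729  a_9=757
q^10  k|10↦f(k): 10:1000 5:125 2:8 1:1  a_10=1134
n=11: 1·11 11·1  f→[1+1331]=1332
n=12: 1·12 2·6 3·4 4·3 6·2 12·1  f→[1+8+27+64+216+1728]=2044
[q^13] f(1)=1,f(13)=2197 ⇒ 2198
[q^14] f(1)=1,f(2)=8,f(7)=343,f(14)=2744 ⇒ 3096
[q^15] f(1)=1,f(3)=27,f(5)=125,f(15)=3375 ⇒ 3528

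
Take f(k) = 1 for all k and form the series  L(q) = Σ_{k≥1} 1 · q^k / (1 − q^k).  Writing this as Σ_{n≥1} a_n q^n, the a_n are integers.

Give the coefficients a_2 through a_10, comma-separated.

2, 2, 3, 2, 4, 2, 4, 3, 4

[q^2] f(1)=1,f(2)=1 ⇒ 2
d|3:{1,3}  Σf=1+1=2
n=4: 4·1 2·2 1·4  f→[1+1+1]=3
q^5  k|5↦f(k): 1:1 5:1  a_5=2
[q^6] f(6)=1,f(3)=1,f(2)=1,f(1)=1 ⇒ 4
n=7: 7·1 1·7  f→[1+1]=2
d|8:{1,2,4,8}  Σf=1+1+1+1=4
d|9:{9,3,1}  Σf=1+1+1=3
[q^10] f(10)=1,f(5)=1,f(2)=1,f(1)=1 ⇒ 4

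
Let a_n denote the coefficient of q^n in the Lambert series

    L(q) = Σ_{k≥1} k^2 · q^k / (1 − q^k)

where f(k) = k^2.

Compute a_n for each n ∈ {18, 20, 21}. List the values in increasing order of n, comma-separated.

455, 546, 500

d|18:{18,9,6,3,2,1}  Σf=324+81+36+9+4+1=455
n=20: 1·20 2·10 4·5 5·4 10·2 20·1  f→[1+4+16+25+100+400]=546
n=21: 1·21 3·7 7·3 21·1  f→[1+9+49+441]=500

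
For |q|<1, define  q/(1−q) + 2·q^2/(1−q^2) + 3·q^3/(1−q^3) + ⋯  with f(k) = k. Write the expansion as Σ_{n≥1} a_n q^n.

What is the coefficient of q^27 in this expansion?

a_27 = 40

[q^27] f(1)=1,f(3)=3,f(9)=9,f(27)=27 ⇒ 40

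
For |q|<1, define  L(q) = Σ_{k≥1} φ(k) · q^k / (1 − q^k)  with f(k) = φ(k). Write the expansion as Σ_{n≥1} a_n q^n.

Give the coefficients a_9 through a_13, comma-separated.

d|9:{1,3,9}  Σφ=1+2+6=9
[q^10] φ(10)=4,φ(5)=4,φ(2)=1,φ(1)=1 ⇒ 10
q^11  k|11↦φ(k): 11:10 1:1  a_11=11
d|12:{12,6,4,3,2,1}  Σφ=4+2+2+2+1+1=12
[q^13] φ(1)=1,φ(13)=12 ⇒ 13

9, 10, 11, 12, 13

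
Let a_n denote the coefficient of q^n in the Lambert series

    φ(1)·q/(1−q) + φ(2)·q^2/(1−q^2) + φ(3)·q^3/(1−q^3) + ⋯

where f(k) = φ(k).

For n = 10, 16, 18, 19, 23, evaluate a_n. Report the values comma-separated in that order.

q^10  k|10↦φ(k): 1:1 2:1 5:4 10:4  a_10=10
q^16  k|16↦φ(k): 1:1 2:1 4:2 8:4 16:8  a_16=16
n=18: 1·18 2·9 3·6 6·3 9·2 18·1  φ→[1+1+2+2+6+6]=18
[q^19] φ(1)=1,φ(19)=18 ⇒ 19
d|23:{23,1}  Σφ=22+1=23

10, 16, 18, 19, 23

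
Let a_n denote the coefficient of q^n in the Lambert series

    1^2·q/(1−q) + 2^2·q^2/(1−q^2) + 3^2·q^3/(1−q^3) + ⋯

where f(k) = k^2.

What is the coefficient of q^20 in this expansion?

a_20 = 546

d|20:{1,2,4,5,10,20}  Σf=1+4+16+25+100+400=546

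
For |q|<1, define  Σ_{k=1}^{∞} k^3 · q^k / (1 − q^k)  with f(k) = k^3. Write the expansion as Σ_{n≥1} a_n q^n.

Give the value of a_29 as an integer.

a_29 = 24390

n=29: 1·29 29·1  f→[1+24389]=24390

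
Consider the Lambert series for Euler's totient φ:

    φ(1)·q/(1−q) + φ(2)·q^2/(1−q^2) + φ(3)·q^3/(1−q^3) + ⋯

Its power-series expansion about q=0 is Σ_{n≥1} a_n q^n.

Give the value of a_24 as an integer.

[q^24] φ(1)=1,φ(2)=1,φ(3)=2,φ(4)=2,φ(6)=2,φ(8)=4,φ(12)=4,φ(24)=8 ⇒ 24

a_24 = 24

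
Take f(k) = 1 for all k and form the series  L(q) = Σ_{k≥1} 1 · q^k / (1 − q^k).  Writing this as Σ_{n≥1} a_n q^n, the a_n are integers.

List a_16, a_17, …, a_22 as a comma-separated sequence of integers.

5, 2, 6, 2, 6, 4, 4

[q^16] f(1)=1,f(2)=1,f(4)=1,f(8)=1,f(16)=1 ⇒ 5
d|17:{17,1}  Σf=1+1=2
[q^18] f(18)=1,f(9)=1,f(6)=1,f(3)=1,f(2)=1,f(1)=1 ⇒ 6
[q^19] f(1)=1,f(19)=1 ⇒ 2
q^20  k|20↦f(k): 1:1 2:1 4:1 5:1 10:1 20:1  a_20=6
[q^21] f(21)=1,f(7)=1,f(3)=1,f(1)=1 ⇒ 4
n=22: 22·1 11·2 2·11 1·22  f→[1+1+1+1]=4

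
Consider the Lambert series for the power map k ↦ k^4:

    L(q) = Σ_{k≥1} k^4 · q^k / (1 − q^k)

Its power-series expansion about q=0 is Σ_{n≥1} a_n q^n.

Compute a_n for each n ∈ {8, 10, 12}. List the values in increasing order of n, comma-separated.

4369, 10642, 22386

[q^8] f(8)=4096,f(4)=256,f(2)=16,f(1)=1 ⇒ 4369
q^10  k|10↦f(k): 1:1 2:16 5:625 10:10000  a_10=10642
q^12  k|12↦f(k): 12:20736 6:1296 4:256 3:81 2:16 1:1  a_12=22386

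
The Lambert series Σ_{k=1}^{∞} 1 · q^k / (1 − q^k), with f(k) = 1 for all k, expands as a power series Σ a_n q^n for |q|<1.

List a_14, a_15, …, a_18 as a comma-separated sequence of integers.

q^14  k|14↦f(k): 14:1 7:1 2:1 1:1  a_14=4
d|15:{1,3,5,15}  Σf=1+1+1+1=4
d|16:{1,2,4,8,16}  Σf=1+1+1+1+1=5
q^17  k|17↦f(k): 1:1 17:1  a_17=2
d|18:{1,2,3,6,9,18}  Σf=1+1+1+1+1+1=6

4, 4, 5, 2, 6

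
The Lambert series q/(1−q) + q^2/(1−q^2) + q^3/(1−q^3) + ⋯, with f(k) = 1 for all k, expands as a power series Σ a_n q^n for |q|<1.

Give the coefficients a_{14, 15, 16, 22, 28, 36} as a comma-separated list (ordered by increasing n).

q^14  k|14↦f(k): 1:1 2:1 7:1 14:1  a_14=4
q^15  k|15↦f(k): 15:1 5:1 3:1 1:1  a_15=4
d|16:{16,8,4,2,1}  Σf=1+1+1+1+1=5
n=22: 22·1 11·2 2·11 1·22  f→[1+1+1+1]=4
n=28: 28·1 14·2 7·4 4·7 2·14 1·28  f→[1+1+1+1+1+1]=6
q^36  k|36↦f(k): 1:1 2:1 3:1 4:1 6:1 9:1 12:1 18:1 36:1  a_36=9

4, 4, 5, 4, 6, 9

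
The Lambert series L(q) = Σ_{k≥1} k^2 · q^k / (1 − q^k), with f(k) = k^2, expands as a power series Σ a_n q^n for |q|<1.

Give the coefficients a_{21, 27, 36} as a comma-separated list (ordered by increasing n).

[q^21] f(1)=1,f(3)=9,f(7)=49,f(21)=441 ⇒ 500
d|27:{27,9,3,1}  Σf=729+81+9+1=820
q^36  k|36↦f(k): 36:1296 18:324 12:144 9:81 6:36 4:16 3:9 2:4 1:1  a_36=1911

500, 820, 1911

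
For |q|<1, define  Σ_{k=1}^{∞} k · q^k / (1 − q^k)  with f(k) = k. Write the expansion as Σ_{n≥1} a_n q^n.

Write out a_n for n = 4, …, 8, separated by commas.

[q^4] f(1)=1,f(2)=2,f(4)=4 ⇒ 7
q^5  k|5↦f(k): 5:5 1:1  a_5=6
q^6  k|6↦f(k): 1:1 2:2 3:3 6:6  a_6=12
q^7  k|7↦f(k): 1:1 7:7  a_7=8
d|8:{1,2,4,8}  Σf=1+2+4+8=15

7, 6, 12, 8, 15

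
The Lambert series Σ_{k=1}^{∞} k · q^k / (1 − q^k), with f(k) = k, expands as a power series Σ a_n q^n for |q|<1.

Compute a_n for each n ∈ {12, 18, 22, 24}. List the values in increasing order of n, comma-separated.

28, 39, 36, 60

[q^12] f(12)=12,f(6)=6,f(4)=4,f(3)=3,f(2)=2,f(1)=1 ⇒ 28
d|18:{18,9,6,3,2,1}  Σf=18+9+6+3+2+1=39
n=22: 22·1 11·2 2·11 1·22  f→[22+11+2+1]=36
[q^24] f(24)=24,f(12)=12,f(8)=8,f(6)=6,f(4)=4,f(3)=3,f(2)=2,f(1)=1 ⇒ 60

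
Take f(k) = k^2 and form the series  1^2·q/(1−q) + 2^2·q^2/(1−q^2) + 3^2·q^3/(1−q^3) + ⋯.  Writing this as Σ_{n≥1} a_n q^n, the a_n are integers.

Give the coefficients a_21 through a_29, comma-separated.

500, 610, 530, 850, 651, 850, 820, 1050, 842

d|21:{1,3,7,21}  Σf=1+9+49+441=500
q^22  k|22↦f(k): 1:1 2:4 11:121 22:484  a_22=610
n=23: 23·1 1·23  f→[529+1]=530
n=24: 1·24 2·12 3·8 4·6 6·4 8·3 12·2 24·1  f→[1+4+9+16+36+64+144+576]=850
d|25:{1,5,25}  Σf=1+25+625=651
q^26  k|26↦f(k): 1:1 2:4 13:169 26:676  a_26=850
d|27:{1,3,9,27}  Σf=1+9+81+729=820
q^28  k|28↦f(k): 1:1 2:4 4:16 7:49 14:196 28:784  a_28=1050
q^29  k|29↦f(k): 29:841 1:1  a_29=842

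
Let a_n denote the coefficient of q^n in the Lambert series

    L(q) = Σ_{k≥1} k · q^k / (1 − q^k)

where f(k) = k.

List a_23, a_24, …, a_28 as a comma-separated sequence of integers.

24, 60, 31, 42, 40, 56

[q^23] f(23)=23,f(1)=1 ⇒ 24
[q^24] f(24)=24,f(12)=12,f(8)=8,f(6)=6,f(4)=4,f(3)=3,f(2)=2,f(1)=1 ⇒ 60
[q^25] f(1)=1,f(5)=5,f(25)=25 ⇒ 31
[q^26] f(1)=1,f(2)=2,f(13)=13,f(26)=26 ⇒ 42
d|27:{27,9,3,1}  Σf=27+9+3+1=40
d|28:{28,14,7,4,2,1}  Σf=28+14+7+4+2+1=56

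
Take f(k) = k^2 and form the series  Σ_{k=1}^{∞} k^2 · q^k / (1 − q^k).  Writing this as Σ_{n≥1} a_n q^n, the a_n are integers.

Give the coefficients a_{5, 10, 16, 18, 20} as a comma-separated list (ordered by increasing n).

26, 130, 341, 455, 546

n=5: 5·1 1·5  f→[25+1]=26
q^10  k|10↦f(k): 1:1 2:4 5:25 10:100  a_10=130
q^16  k|16↦f(k): 1:1 2:4 4:16 8:64 16:256  a_16=341
d|18:{1,2,3,6,9,18}  Σf=1+4+9+36+81+324=455
n=20: 1·20 2·10 4·5 5·4 10·2 20·1  f→[1+4+16+25+100+400]=546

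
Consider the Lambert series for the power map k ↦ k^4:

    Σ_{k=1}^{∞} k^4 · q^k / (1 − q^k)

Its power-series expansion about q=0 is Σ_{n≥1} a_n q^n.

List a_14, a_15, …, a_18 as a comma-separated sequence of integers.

40834, 51332, 69905, 83522, 112931

[q^14] f(1)=1,f(2)=16,f(7)=2401,f(14)=38416 ⇒ 40834
[q^15] f(1)=1,f(3)=81,f(5)=625,f(15)=50625 ⇒ 51332
n=16: 1·16 2·8 4·4 8·2 16·1  f→[1+16+256+4096+65536]=69905
n=17: 1·17 17·1  f→[1+83521]=83522
[q^18] f(18)=104976,f(9)=6561,f(6)=1296,f(3)=81,f(2)=16,f(1)=1 ⇒ 112931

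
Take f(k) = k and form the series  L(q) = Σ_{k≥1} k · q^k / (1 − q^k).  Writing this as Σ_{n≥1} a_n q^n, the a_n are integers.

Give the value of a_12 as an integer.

a_12 = 28

n=12: 12·1 6·2 4·3 3·4 2·6 1·12  f→[12+6+4+3+2+1]=28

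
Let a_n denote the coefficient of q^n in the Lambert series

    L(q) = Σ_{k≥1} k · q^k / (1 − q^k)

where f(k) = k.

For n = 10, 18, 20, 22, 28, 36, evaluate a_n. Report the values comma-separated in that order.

[q^10] f(10)=10,f(5)=5,f(2)=2,f(1)=1 ⇒ 18
q^18  k|18↦f(k): 1:1 2:2 3:3 6:6 9:9 18:18  a_18=39
q^20  k|20↦f(k): 1:1 2:2 4:4 5:5 10:10 20:20  a_20=42
d|22:{1,2,11,22}  Σf=1+2+11+22=36
q^28  k|28↦f(k): 28:28 14:14 7:7 4:4 2:2 1:1  a_28=56
d|36:{36,18,12,9,6,4,3,2,1}  Σf=36+18+12+9+6+4+3+2+1=91

18, 39, 42, 36, 56, 91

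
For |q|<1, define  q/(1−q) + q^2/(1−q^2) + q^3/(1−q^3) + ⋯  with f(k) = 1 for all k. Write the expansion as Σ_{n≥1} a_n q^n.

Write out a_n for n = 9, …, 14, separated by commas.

q^9  k|9↦f(k): 9:1 3:1 1:1  a_9=3
[q^10] f(10)=1,f(5)=1,f(2)=1,f(1)=1 ⇒ 4
q^11  k|11↦f(k): 11:1 1:1  a_11=2
n=12: 12·1 6·2 4·3 3·4 2·6 1·12  f→[1+1+1+1+1+1]=6
[q^13] f(13)=1,f(1)=1 ⇒ 2
q^14  k|14↦f(k): 14:1 7:1 2:1 1:1  a_14=4

3, 4, 2, 6, 2, 4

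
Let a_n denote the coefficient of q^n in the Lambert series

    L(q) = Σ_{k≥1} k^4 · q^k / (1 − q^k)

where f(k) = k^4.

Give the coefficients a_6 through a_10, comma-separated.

1394, 2402, 4369, 6643, 10642

[q^6] f(1)=1,f(2)=16,f(3)=81,f(6)=1296 ⇒ 1394
q^7  k|7↦f(k): 1:1 7:2401  a_7=2402
[q^8] f(8)=4096,f(4)=256,f(2)=16,f(1)=1 ⇒ 4369
q^9  k|9↦f(k): 1:1 3:81 9:6561  a_9=6643
q^10  k|10↦f(k): 10:10000 5:625 2:16 1:1  a_10=10642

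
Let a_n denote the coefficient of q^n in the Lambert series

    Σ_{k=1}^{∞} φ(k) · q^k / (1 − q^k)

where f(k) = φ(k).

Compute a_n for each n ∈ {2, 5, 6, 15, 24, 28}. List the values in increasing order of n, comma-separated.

[q^2] φ(2)=1,φ(1)=1 ⇒ 2
[q^5] φ(1)=1,φ(5)=4 ⇒ 5
d|6:{1,2,3,6}  Σφ=1+1+2+2=6
n=15: 15·1 5·3 3·5 1·15  φ→[8+4+2+1]=15
[q^24] φ(24)=8,φ(12)=4,φ(8)=4,φ(6)=2,φ(4)=2,φ(3)=2,φ(2)=1,φ(1)=1 ⇒ 24
q^28  k|28↦φ(k): 1:1 2:1 4:2 7:6 14:6 28:12  a_28=28

2, 5, 6, 15, 24, 28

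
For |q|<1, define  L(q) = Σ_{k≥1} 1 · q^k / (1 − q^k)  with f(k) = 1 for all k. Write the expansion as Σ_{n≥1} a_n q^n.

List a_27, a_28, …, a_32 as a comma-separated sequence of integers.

d|27:{1,3,9,27}  Σf=1+1+1+1=4
q^28  k|28↦f(k): 1:1 2:1 4:1 7:1 14:1 28:1  a_28=6
q^29  k|29↦f(k): 29:1 1:1  a_29=2
d|30:{30,15,10,6,5,3,2,1}  Σf=1+1+1+1+1+1+1+1=8
n=31: 31·1 1·31  f→[1+1]=2
n=32: 32·1 16·2 8·4 4·8 2·16 1·32  f→[1+1+1+1+1+1]=6

4, 6, 2, 8, 2, 6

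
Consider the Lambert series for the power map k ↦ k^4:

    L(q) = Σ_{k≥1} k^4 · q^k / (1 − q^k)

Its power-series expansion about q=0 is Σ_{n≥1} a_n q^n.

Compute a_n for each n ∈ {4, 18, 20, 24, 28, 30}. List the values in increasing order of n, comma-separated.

273, 112931, 170898, 358258, 655746, 872644

n=4: 4·1 2·2 1·4  f→[256+16+1]=273
d|18:{18,9,6,3,2,1}  Σf=104976+6561+1296+81+16+1=112931
q^20  k|20↦f(k): 20:160000 10:10000 5:625 4:256 2:16 1:1  a_20=170898
q^24  k|24↦f(k): 1:1 2:16 3:81 4:256 6:1296 8:4096 12:20736 24:331776  a_24=358258
q^28  k|28↦f(k): 28:614656 14:38416 7:2401 4:256 2:16 1:1  a_28=655746
d|30:{30,15,10,6,5,3,2,1}  Σf=810000+50625+10000+1296+625+81+16+1=872644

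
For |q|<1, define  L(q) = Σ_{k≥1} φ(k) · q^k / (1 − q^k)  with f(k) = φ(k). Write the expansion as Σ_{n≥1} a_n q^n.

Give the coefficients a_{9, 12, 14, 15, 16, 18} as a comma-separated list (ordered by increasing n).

d|9:{9,3,1}  Σφ=6+2+1=9
n=12: 12·1 6·2 4·3 3·4 2·6 1·12  φ→[4+2+2+2+1+1]=12
n=14: 14·1 7·2 2·7 1·14  φ→[6+6+1+1]=14
n=15: 1·15 3·5 5·3 15·1  φ→[1+2+4+8]=15
[q^16] φ(1)=1,φ(2)=1,φ(4)=2,φ(8)=4,φ(16)=8 ⇒ 16
q^18  k|18↦φ(k): 1:1 2:1 3:2 6:2 9:6 18:6  a_18=18

9, 12, 14, 15, 16, 18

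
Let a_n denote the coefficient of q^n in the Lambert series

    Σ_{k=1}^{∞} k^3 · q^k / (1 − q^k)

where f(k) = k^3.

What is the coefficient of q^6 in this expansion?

[q^6] f(1)=1,f(2)=8,f(3)=27,f(6)=216 ⇒ 252

a_6 = 252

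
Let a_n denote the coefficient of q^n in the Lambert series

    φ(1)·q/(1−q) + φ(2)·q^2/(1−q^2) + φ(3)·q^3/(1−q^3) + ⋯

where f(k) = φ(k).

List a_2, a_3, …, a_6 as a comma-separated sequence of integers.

n=2: 2·1 1·2  φ→[1+1]=2
d|3:{3,1}  Σφ=2+1=3
q^4  k|4↦φ(k): 1:1 2:1 4:2  a_4=4
d|5:{1,5}  Σφ=1+4=5
q^6  k|6↦φ(k): 6:2 3:2 2:1 1:1  a_6=6

2, 3, 4, 5, 6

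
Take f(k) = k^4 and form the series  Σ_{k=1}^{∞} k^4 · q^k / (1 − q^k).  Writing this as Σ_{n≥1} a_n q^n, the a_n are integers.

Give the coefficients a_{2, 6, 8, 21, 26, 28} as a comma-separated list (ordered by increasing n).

17, 1394, 4369, 196964, 485554, 655746

[q^2] f(1)=1,f(2)=16 ⇒ 17
d|6:{1,2,3,6}  Σf=1+16+81+1296=1394
[q^8] f(1)=1,f(2)=16,f(4)=256,f(8)=4096 ⇒ 4369
[q^21] f(1)=1,f(3)=81,f(7)=2401,f(21)=194481 ⇒ 196964
[q^26] f(1)=1,f(2)=16,f(13)=28561,f(26)=456976 ⇒ 485554
q^28  k|28↦f(k): 1:1 2:16 4:256 7:2401 14:38416 28:614656  a_28=655746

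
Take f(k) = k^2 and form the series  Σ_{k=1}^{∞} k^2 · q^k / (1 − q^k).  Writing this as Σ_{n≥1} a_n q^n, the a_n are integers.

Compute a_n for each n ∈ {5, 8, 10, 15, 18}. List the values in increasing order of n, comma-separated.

26, 85, 130, 260, 455

[q^5] f(1)=1,f(5)=25 ⇒ 26
n=8: 1·8 2·4 4·2 8·1  f→[1+4+16+64]=85
[q^10] f(10)=100,f(5)=25,f(2)=4,f(1)=1 ⇒ 130
n=15: 15·1 5·3 3·5 1·15  f→[225+25+9+1]=260
[q^18] f(1)=1,f(2)=4,f(3)=9,f(6)=36,f(9)=81,f(18)=324 ⇒ 455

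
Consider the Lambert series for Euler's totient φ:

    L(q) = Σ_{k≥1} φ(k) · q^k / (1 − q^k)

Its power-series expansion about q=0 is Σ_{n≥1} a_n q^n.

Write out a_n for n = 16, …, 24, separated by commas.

q^16  k|16↦φ(k): 16:8 8:4 4:2 2:1 1:1  a_16=16
n=17: 17·1 1·17  φ→[16+1]=17
d|18:{1,2,3,6,9,18}  Σφ=1+1+2+2+6+6=18
d|19:{19,1}  Σφ=18+1=19
d|20:{1,2,4,5,10,20}  Σφ=1+1+2+4+4+8=20
d|21:{21,7,3,1}  Σφ=12+6+2+1=21
d|22:{1,2,11,22}  Σφ=1+1+10+10=22
[q^23] φ(1)=1,φ(23)=22 ⇒ 23
[q^24] φ(24)=8,φ(12)=4,φ(8)=4,φ(6)=2,φ(4)=2,φ(3)=2,φ(2)=1,φ(1)=1 ⇒ 24

16, 17, 18, 19, 20, 21, 22, 23, 24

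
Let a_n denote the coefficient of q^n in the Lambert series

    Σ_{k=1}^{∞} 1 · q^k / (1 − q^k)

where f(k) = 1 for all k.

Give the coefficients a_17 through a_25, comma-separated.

2, 6, 2, 6, 4, 4, 2, 8, 3

q^17  k|17↦f(k): 1:1 17:1  a_17=2
n=18: 18·1 9·2 6·3 3·6 2·9 1·18  f→[1+1+1+1+1+1]=6
q^19  k|19↦f(k): 1:1 19:1  a_19=2
[q^20] f(1)=1,f(2)=1,f(4)=1,f(5)=1,f(10)=1,f(20)=1 ⇒ 6
n=21: 21·1 7·3 3·7 1·21  f→[1+1+1+1]=4
d|22:{22,11,2,1}  Σf=1+1+1+1=4
d|23:{23,1}  Σf=1+1=2
q^24  k|24↦f(k): 24:1 12:1 8:1 6:1 4:1 3:1 2:1 1:1  a_24=8
d|25:{1,5,25}  Σf=1+1+1=3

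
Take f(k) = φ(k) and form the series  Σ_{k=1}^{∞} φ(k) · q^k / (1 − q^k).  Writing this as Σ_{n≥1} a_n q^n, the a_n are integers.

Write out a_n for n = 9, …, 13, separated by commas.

d|9:{9,3,1}  Σφ=6+2+1=9
d|10:{1,2,5,10}  Σφ=1+1+4+4=10
d|11:{1,11}  Σφ=1+10=11
q^12  k|12↦φ(k): 12:4 6:2 4:2 3:2 2:1 1:1  a_12=12
n=13: 1·13 13·1  φ→[1+12]=13

9, 10, 11, 12, 13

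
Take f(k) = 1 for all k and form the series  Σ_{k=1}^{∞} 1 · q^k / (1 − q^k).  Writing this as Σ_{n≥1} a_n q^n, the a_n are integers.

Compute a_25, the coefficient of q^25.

a_25 = 3

q^25  k|25↦f(k): 25:1 5:1 1:1  a_25=3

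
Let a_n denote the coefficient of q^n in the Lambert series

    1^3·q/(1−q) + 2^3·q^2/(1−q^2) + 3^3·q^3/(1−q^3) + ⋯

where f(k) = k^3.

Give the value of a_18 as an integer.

a_18 = 6813

[q^18] f(18)=5832,f(9)=729,f(6)=216,f(3)=27,f(2)=8,f(1)=1 ⇒ 6813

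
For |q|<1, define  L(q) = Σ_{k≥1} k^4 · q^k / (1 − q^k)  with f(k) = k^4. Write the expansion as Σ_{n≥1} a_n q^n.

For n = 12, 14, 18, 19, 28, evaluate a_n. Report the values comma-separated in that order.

q^12  k|12↦f(k): 1:1 2:16 3:81 4:256 6:1296 12:20736  a_12=22386
d|14:{1,2,7,14}  Σf=1+16+2401+38416=40834
n=18: 1·18 2·9 3·6 6·3 9·2 18·1  f→[1+16+81+1296+6561+104976]=112931
d|19:{19,1}  Σf=130321+1=130322
d|28:{1,2,4,7,14,28}  Σf=1+16+256+2401+38416+614656=655746

22386, 40834, 112931, 130322, 655746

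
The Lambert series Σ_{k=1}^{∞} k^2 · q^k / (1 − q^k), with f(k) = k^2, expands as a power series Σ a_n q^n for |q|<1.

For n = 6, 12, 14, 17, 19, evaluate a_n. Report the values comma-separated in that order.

[q^6] f(1)=1,f(2)=4,f(3)=9,f(6)=36 ⇒ 50
d|12:{12,6,4,3,2,1}  Σf=144+36+16+9+4+1=210
q^14  k|14↦f(k): 1:1 2:4 7:49 14:196  a_14=250
d|17:{1,17}  Σf=1+289=290
[q^19] f(1)=1,f(19)=361 ⇒ 362

50, 210, 250, 290, 362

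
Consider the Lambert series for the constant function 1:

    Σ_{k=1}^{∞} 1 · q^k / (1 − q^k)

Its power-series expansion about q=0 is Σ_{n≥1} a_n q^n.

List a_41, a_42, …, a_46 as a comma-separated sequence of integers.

2, 8, 2, 6, 6, 4

d|41:{41,1}  Σf=1+1=2
d|42:{42,21,14,7,6,3,2,1}  Σf=1+1+1+1+1+1+1+1=8
[q^43] f(1)=1,f(43)=1 ⇒ 2
d|44:{1,2,4,11,22,44}  Σf=1+1+1+1+1+1=6
q^45  k|45↦f(k): 45:1 15:1 9:1 5:1 3:1 1:1  a_45=6
[q^46] f(46)=1,f(23)=1,f(2)=1,f(1)=1 ⇒ 4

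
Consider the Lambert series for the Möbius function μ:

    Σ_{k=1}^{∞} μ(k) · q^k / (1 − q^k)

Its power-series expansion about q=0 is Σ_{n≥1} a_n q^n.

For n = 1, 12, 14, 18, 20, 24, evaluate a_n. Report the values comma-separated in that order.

1, 0, 0, 0, 0, 0

n=1: 1·1  μ→[1]=1
n=12: 12·1 6·2 4·3 3·4 2·6 1·12  μ→[0+1+0+(-1)+(-1)+1]=0
d|14:{14,7,2,1}  Σμ=1+(-1)+(-1)+1=0
q^18  k|18↦μ(k): 18:0 9:0 6:1 3:-1 2:-1 1:1  a_18=0
[q^20] μ(20)=0,μ(10)=1,μ(5)=-1,μ(4)=0,μ(2)=-1,μ(1)=1 ⇒ 0
q^24  k|24↦μ(k): 1:1 2:-1 3:-1 4:0 6:1 8:0 12:0 24:0  a_24=0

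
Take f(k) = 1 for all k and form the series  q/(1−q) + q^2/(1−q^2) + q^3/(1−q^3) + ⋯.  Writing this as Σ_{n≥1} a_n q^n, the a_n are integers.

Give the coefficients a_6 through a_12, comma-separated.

4, 2, 4, 3, 4, 2, 6

[q^6] f(6)=1,f(3)=1,f(2)=1,f(1)=1 ⇒ 4
[q^7] f(1)=1,f(7)=1 ⇒ 2
d|8:{8,4,2,1}  Σf=1+1+1+1=4
n=9: 1·9 3·3 9·1  f→[1+1+1]=3
q^10  k|10↦f(k): 1:1 2:1 5:1 10:1  a_10=4
n=11: 1·11 11·1  f→[1+1]=2
[q^12] f(12)=1,f(6)=1,f(4)=1,f(3)=1,f(2)=1,f(1)=1 ⇒ 6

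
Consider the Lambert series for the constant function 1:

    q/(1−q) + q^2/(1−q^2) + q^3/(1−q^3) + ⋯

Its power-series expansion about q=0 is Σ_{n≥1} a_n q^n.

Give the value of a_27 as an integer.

n=27: 1·27 3·9 9·3 27·1  f→[1+1+1+1]=4

a_27 = 4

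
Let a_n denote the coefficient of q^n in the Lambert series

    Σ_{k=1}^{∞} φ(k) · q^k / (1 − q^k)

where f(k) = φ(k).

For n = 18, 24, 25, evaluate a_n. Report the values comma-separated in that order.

n=18: 18·1 9·2 6·3 3·6 2·9 1·18  φ→[6+6+2+2+1+1]=18
d|24:{1,2,3,4,6,8,12,24}  Σφ=1+1+2+2+2+4+4+8=24
[q^25] φ(25)=20,φ(5)=4,φ(1)=1 ⇒ 25

18, 24, 25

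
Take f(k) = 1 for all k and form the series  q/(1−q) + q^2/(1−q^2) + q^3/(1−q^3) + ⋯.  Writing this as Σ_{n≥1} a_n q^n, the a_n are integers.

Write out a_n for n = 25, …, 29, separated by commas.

3, 4, 4, 6, 2

n=25: 1·25 5·5 25·1  f→[1+1+1]=3
[q^26] f(1)=1,f(2)=1,f(13)=1,f(26)=1 ⇒ 4
q^27  k|27↦f(k): 1:1 3:1 9:1 27:1  a_27=4
q^28  k|28↦f(k): 1:1 2:1 4:1 7:1 14:1 28:1  a_28=6
d|29:{1,29}  Σf=1+1=2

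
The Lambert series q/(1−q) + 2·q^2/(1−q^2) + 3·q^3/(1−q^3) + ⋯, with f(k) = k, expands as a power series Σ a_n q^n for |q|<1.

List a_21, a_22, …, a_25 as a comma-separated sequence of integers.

d|21:{1,3,7,21}  Σf=1+3+7+21=32
d|22:{1,2,11,22}  Σf=1+2+11+22=36
q^23  k|23↦f(k): 1:1 23:23  a_23=24
d|24:{1,2,3,4,6,8,12,24}  Σf=1+2+3+4+6+8+12+24=60
q^25  k|25↦f(k): 1:1 5:5 25:25  a_25=31

32, 36, 24, 60, 31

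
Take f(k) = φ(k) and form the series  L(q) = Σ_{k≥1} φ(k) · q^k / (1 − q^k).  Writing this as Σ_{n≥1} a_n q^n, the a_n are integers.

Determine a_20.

d|20:{1,2,4,5,10,20}  Σφ=1+1+2+4+4+8=20

a_20 = 20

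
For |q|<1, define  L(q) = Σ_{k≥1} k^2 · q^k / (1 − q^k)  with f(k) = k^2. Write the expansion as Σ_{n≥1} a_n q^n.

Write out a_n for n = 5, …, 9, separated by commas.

26, 50, 50, 85, 91

[q^5] f(5)=25,f(1)=1 ⇒ 26
[q^6] f(1)=1,f(2)=4,f(3)=9,f(6)=36 ⇒ 50
q^7  k|7↦f(k): 1:1 7:49  a_7=50
q^8  k|8↦f(k): 8:64 4:16 2:4 1:1  a_8=85
[q^9] f(9)=81,f(3)=9,f(1)=1 ⇒ 91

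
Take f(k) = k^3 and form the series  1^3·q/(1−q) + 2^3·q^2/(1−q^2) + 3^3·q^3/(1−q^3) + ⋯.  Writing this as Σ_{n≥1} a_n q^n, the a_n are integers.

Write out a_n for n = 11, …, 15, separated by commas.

q^11  k|11↦f(k): 1:1 11:1331  a_11=1332
n=12: 12·1 6·2 4·3 3·4 2·6 1·12  f→[1728+216+64+27+8+1]=2044
d|13:{1,13}  Σf=1+2197=2198
d|14:{1,2,7,14}  Σf=1+8+343+2744=3096
n=15: 15·1 5·3 3·5 1·15  f→[3375+125+27+1]=3528

1332, 2044, 2198, 3096, 3528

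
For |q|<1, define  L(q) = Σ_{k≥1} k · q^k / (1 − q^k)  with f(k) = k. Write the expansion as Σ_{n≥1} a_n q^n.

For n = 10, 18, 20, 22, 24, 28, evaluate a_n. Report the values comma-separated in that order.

18, 39, 42, 36, 60, 56

[q^10] f(10)=10,f(5)=5,f(2)=2,f(1)=1 ⇒ 18
[q^18] f(18)=18,f(9)=9,f(6)=6,f(3)=3,f(2)=2,f(1)=1 ⇒ 39
q^20  k|20↦f(k): 1:1 2:2 4:4 5:5 10:10 20:20  a_20=42
n=22: 22·1 11·2 2·11 1·22  f→[22+11+2+1]=36
d|24:{1,2,3,4,6,8,12,24}  Σf=1+2+3+4+6+8+12+24=60
d|28:{28,14,7,4,2,1}  Σf=28+14+7+4+2+1=56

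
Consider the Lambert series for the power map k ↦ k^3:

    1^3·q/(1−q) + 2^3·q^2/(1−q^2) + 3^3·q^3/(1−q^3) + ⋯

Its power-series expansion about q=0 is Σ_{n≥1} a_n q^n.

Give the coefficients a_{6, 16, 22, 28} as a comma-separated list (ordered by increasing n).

252, 4681, 11988, 25112

d|6:{6,3,2,1}  Σf=216+27+8+1=252
n=16: 1·16 2·8 4·4 8·2 16·1  f→[1+8+64+512+4096]=4681
d|22:{22,11,2,1}  Σf=10648+1331+8+1=11988
d|28:{28,14,7,4,2,1}  Σf=21952+2744+343+64+8+1=25112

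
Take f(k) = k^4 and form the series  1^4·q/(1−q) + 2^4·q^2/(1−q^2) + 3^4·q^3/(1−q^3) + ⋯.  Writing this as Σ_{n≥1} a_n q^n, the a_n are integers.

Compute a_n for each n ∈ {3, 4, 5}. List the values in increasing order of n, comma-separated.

[q^3] f(1)=1,f(3)=81 ⇒ 82
n=4: 4·1 2·2 1·4  f→[256+16+1]=273
d|5:{1,5}  Σf=1+625=626

82, 273, 626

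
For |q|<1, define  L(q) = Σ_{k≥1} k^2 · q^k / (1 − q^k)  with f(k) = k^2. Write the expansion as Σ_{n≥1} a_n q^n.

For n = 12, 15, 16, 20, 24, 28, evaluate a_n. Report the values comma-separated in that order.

210, 260, 341, 546, 850, 1050

q^12  k|12↦f(k): 12:144 6:36 4:16 3:9 2:4 1:1  a_12=210
q^15  k|15↦f(k): 15:225 5:25 3:9 1:1  a_15=260
q^16  k|16↦f(k): 16:256 8:64 4:16 2:4 1:1  a_16=341
[q^20] f(1)=1,f(2)=4,f(4)=16,f(5)=25,f(10)=100,f(20)=400 ⇒ 546
q^24  k|24↦f(k): 24:576 12:144 8:64 6:36 4:16 3:9 2:4 1:1  a_24=850
q^28  k|28↦f(k): 1:1 2:4 4:16 7:49 14:196 28:784  a_28=1050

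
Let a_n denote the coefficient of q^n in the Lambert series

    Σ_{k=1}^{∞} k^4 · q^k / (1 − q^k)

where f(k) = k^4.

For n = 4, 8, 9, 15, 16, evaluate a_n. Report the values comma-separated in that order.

273, 4369, 6643, 51332, 69905

[q^4] f(1)=1,f(2)=16,f(4)=256 ⇒ 273
q^8  k|8↦f(k): 1:1 2:16 4:256 8:4096  a_8=4369
q^9  k|9↦f(k): 9:6561 3:81 1:1  a_9=6643
[q^15] f(1)=1,f(3)=81,f(5)=625,f(15)=50625 ⇒ 51332
n=16: 16·1 8·2 4·4 2·8 1·16  f→[65536+4096+256+16+1]=69905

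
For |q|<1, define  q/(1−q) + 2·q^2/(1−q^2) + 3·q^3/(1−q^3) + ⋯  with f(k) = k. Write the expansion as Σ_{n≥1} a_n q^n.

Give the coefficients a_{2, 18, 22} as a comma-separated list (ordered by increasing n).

3, 39, 36

[q^2] f(2)=2,f(1)=1 ⇒ 3
q^18  k|18↦f(k): 1:1 2:2 3:3 6:6 9:9 18:18  a_18=39
q^22  k|22↦f(k): 22:22 11:11 2:2 1:1  a_22=36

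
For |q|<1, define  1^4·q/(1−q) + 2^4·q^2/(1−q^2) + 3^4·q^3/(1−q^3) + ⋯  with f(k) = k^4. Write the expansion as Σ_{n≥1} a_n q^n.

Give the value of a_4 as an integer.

a_4 = 273

d|4:{4,2,1}  Σf=256+16+1=273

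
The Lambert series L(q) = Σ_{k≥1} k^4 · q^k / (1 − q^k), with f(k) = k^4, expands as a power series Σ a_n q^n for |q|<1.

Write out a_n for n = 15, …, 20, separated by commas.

51332, 69905, 83522, 112931, 130322, 170898

[q^15] f(1)=1,f(3)=81,f(5)=625,f(15)=50625 ⇒ 51332
q^16  k|16↦f(k): 1:1 2:16 4:256 8:4096 16:65536  a_16=69905
[q^17] f(17)=83521,f(1)=1 ⇒ 83522
d|18:{18,9,6,3,2,1}  Σf=104976+6561+1296+81+16+1=112931
d|19:{1,19}  Σf=1+130321=130322
d|20:{1,2,4,5,10,20}  Σf=1+16+256+625+10000+160000=170898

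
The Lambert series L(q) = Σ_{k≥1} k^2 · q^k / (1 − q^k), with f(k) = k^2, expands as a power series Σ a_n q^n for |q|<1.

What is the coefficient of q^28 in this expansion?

a_28 = 1050

q^28  k|28↦f(k): 28:784 14:196 7:49 4:16 2:4 1:1  a_28=1050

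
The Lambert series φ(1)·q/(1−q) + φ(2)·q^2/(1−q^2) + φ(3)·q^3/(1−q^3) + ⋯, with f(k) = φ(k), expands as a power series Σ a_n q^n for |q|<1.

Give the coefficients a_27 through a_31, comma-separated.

[q^27] φ(1)=1,φ(3)=2,φ(9)=6,φ(27)=18 ⇒ 27
q^28  k|28↦φ(k): 28:12 14:6 7:6 4:2 2:1 1:1  a_28=28
q^29  k|29↦φ(k): 1:1 29:28  a_29=29
q^30  k|30↦φ(k): 30:8 15:8 10:4 6:2 5:4 3:2 2:1 1:1  a_30=30
[q^31] φ(31)=30,φ(1)=1 ⇒ 31

27, 28, 29, 30, 31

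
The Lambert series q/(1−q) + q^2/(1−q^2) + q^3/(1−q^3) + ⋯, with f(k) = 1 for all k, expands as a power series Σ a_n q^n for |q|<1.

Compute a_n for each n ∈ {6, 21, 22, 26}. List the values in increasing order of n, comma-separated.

q^6  k|6↦f(k): 1:1 2:1 3:1 6:1  a_6=4
[q^21] f(1)=1,f(3)=1,f(7)=1,f(21)=1 ⇒ 4
d|22:{1,2,11,22}  Σf=1+1+1+1=4
n=26: 1·26 2·13 13·2 26·1  f→[1+1+1+1]=4

4, 4, 4, 4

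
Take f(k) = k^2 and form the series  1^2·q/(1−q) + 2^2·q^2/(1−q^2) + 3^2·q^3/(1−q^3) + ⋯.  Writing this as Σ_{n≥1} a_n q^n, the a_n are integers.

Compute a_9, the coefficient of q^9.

a_9 = 91

[q^9] f(9)=81,f(3)=9,f(1)=1 ⇒ 91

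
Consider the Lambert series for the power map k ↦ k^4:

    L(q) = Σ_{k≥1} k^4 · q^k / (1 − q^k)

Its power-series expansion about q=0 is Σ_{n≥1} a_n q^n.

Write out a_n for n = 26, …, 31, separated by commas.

485554, 538084, 655746, 707282, 872644, 923522

n=26: 26·1 13·2 2·13 1·26  f→[456976+28561+16+1]=485554
n=27: 1·27 3·9 9·3 27·1  f→[1+81+6561+531441]=538084
n=28: 1·28 2·14 4·7 7·4 14·2 28·1  f→[1+16+256+2401+38416+614656]=655746
[q^29] f(1)=1,f(29)=707281 ⇒ 707282
d|30:{1,2,3,5,6,10,15,30}  Σf=1+16+81+625+1296+10000+50625+810000=872644
q^31  k|31↦f(k): 31:923521 1:1  a_31=923522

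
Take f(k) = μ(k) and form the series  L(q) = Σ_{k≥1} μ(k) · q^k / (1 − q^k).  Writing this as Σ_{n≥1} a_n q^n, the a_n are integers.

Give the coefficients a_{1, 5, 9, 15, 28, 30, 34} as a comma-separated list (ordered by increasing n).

1, 0, 0, 0, 0, 0, 0

d|1:{1}  Σμ=1=1
n=5: 5·1 1·5  μ→[(-1)+1]=0
[q^9] μ(1)=1,μ(3)=-1,μ(9)=0 ⇒ 0
d|15:{1,3,5,15}  Σμ=1+(-1)+(-1)+1=0
[q^28] μ(1)=1,μ(2)=-1,μ(4)=0,μ(7)=-1,μ(14)=1,μ(28)=0 ⇒ 0
d|30:{30,15,10,6,5,3,2,1}  Σμ=(-1)+1+1+1+(-1)+(-1)+(-1)+1=0
[q^34] μ(34)=1,μ(17)=-1,μ(2)=-1,μ(1)=1 ⇒ 0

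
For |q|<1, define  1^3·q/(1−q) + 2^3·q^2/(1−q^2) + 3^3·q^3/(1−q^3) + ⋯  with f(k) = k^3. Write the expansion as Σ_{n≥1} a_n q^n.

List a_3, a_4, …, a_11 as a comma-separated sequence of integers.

28, 73, 126, 252, 344, 585, 757, 1134, 1332

d|3:{1,3}  Σf=1+27=28
[q^4] f(1)=1,f(2)=8,f(4)=64 ⇒ 73
[q^5] f(5)=125,f(1)=1 ⇒ 126
d|6:{6,3,2,1}  Σf=216+27+8+1=252
q^7  k|7↦f(k): 1:1 7:343  a_7=344
d|8:{8,4,2,1}  Σf=512+64+8+1=585
d|9:{1,3,9}  Σf=1+27+729=757
d|10:{10,5,2,1}  Σf=1000+125+8+1=1134
d|11:{11,1}  Σf=1331+1=1332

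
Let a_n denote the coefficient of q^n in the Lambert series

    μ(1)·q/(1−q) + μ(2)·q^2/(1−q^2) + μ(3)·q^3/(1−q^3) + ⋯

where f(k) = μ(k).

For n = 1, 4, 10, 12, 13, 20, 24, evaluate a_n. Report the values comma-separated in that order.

1, 0, 0, 0, 0, 0, 0

d|1:{1}  Σμ=1=1
q^4  k|4↦μ(k): 1:1 2:-1 4:0  a_4=0
n=10: 1·10 2·5 5·2 10·1  μ→[1+(-1)+(-1)+1]=0
n=12: 12·1 6·2 4·3 3·4 2·6 1·12  μ→[0+1+0+(-1)+(-1)+1]=0
d|13:{13,1}  Σμ=(-1)+1=0
d|20:{20,10,5,4,2,1}  Σμ=0+1+(-1)+0+(-1)+1=0
n=24: 24·1 12·2 8·3 6·4 4·6 3·8 2·12 1·24  μ→[0+0+0+1+0+(-1)+(-1)+1]=0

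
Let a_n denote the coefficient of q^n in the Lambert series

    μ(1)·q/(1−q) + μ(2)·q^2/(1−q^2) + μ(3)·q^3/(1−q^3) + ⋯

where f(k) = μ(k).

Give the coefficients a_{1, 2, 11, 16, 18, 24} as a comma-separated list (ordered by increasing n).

1, 0, 0, 0, 0, 0

n=1: 1·1  μ→[1]=1
[q^2] μ(2)=-1,μ(1)=1 ⇒ 0
n=11: 11·1 1·11  μ→[(-1)+1]=0
d|16:{16,8,4,2,1}  Σμ=0+0+0+(-1)+1=0
d|18:{1,2,3,6,9,18}  Σμ=1+(-1)+(-1)+1+0+0=0
[q^24] μ(1)=1,μ(2)=-1,μ(3)=-1,μ(4)=0,μ(6)=1,μ(8)=0,μ(12)=0,μ(24)=0 ⇒ 0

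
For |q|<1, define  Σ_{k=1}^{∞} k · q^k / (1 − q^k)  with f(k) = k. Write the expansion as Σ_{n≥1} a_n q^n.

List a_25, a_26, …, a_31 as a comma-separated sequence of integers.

31, 42, 40, 56, 30, 72, 32

q^25  k|25↦f(k): 25:25 5:5 1:1  a_25=31
q^26  k|26↦f(k): 1:1 2:2 13:13 26:26  a_26=42
d|27:{27,9,3,1}  Σf=27+9+3+1=40
[q^28] f(28)=28,f(14)=14,f(7)=7,f(4)=4,f(2)=2,f(1)=1 ⇒ 56
q^29  k|29↦f(k): 29:29 1:1  a_29=30
[q^30] f(30)=30,f(15)=15,f(10)=10,f(6)=6,f(5)=5,f(3)=3,f(2)=2,f(1)=1 ⇒ 72
n=31: 1·31 31·1  f→[1+31]=32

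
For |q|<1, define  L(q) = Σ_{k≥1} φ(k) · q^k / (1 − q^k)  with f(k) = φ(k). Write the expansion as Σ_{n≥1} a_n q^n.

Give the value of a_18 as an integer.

q^18  k|18↦φ(k): 1:1 2:1 3:2 6:2 9:6 18:6  a_18=18

a_18 = 18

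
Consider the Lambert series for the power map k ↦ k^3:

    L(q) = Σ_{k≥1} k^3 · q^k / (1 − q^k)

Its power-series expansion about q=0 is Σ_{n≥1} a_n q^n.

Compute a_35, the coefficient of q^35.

a_35 = 43344

q^35  k|35↦f(k): 1:1 5:125 7:343 35:42875  a_35=43344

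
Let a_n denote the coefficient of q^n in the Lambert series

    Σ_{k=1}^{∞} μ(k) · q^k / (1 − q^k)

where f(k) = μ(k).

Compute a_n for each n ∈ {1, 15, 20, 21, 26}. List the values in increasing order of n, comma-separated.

[q^1] μ(1)=1 ⇒ 1
[q^15] μ(1)=1,μ(3)=-1,μ(5)=-1,μ(15)=1 ⇒ 0
d|20:{20,10,5,4,2,1}  Σμ=0+1+(-1)+0+(-1)+1=0
d|21:{21,7,3,1}  Σμ=1+(-1)+(-1)+1=0
d|26:{1,2,13,26}  Σμ=1+(-1)+(-1)+1=0

1, 0, 0, 0, 0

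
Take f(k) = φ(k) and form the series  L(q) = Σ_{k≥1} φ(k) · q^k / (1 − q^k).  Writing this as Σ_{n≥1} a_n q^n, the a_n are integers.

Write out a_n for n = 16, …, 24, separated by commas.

d|16:{16,8,4,2,1}  Σφ=8+4+2+1+1=16
d|17:{17,1}  Σφ=16+1=17
n=18: 18·1 9·2 6·3 3·6 2·9 1·18  φ→[6+6+2+2+1+1]=18
q^19  k|19↦φ(k): 1:1 19:18  a_19=19
d|20:{1,2,4,5,10,20}  Σφ=1+1+2+4+4+8=20
n=21: 1·21 3·7 7·3 21·1  φ→[1+2+6+12]=21
[q^22] φ(1)=1,φ(2)=1,φ(11)=10,φ(22)=10 ⇒ 22
[q^23] φ(1)=1,φ(23)=22 ⇒ 23
[q^24] φ(1)=1,φ(2)=1,φ(3)=2,φ(4)=2,φ(6)=2,φ(8)=4,φ(12)=4,φ(24)=8 ⇒ 24

16, 17, 18, 19, 20, 21, 22, 23, 24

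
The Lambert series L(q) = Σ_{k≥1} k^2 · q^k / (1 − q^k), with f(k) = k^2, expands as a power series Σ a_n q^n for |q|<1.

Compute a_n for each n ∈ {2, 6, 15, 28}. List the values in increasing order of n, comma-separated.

[q^2] f(1)=1,f(2)=4 ⇒ 5
d|6:{6,3,2,1}  Σf=36+9+4+1=50
[q^15] f(1)=1,f(3)=9,f(5)=25,f(15)=225 ⇒ 260
q^28  k|28↦f(k): 1:1 2:4 4:16 7:49 14:196 28:784  a_28=1050

5, 50, 260, 1050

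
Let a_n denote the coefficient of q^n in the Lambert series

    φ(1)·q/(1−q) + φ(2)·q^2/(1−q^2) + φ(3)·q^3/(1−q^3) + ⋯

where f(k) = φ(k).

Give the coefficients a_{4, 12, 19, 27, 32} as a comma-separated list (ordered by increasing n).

d|4:{4,2,1}  Σφ=2+1+1=4
q^12  k|12↦φ(k): 1:1 2:1 3:2 4:2 6:2 12:4  a_12=12
n=19: 19·1 1·19  φ→[18+1]=19
[q^27] φ(1)=1,φ(3)=2,φ(9)=6,φ(27)=18 ⇒ 27
q^32  k|32↦φ(k): 32:16 16:8 8:4 4:2 2:1 1:1  a_32=32

4, 12, 19, 27, 32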